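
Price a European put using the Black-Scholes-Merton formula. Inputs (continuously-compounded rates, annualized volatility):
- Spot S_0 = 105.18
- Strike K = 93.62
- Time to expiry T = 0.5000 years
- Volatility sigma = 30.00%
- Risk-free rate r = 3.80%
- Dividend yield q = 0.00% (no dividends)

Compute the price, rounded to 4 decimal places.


Answer: Price = 3.2922

Derivation:
d1 = (ln(S/K) + (r - q + 0.5*sigma^2) * T) / (sigma * sqrt(T)) = 0.74448507
d2 = d1 - sigma * sqrt(T) = 0.53235303
exp(-rT) = 0.98117936; exp(-qT) = 1.00000000
P = K * exp(-rT) * N(-d2) - S_0 * exp(-qT) * N(-d1)
N(-d1) = 0.22829154; N(-d2) = 0.29724075
P = 93.6200 * 0.98117936 * 0.29724075 - 105.1800 * 1.00000000 * 0.22829154 = 3.2922


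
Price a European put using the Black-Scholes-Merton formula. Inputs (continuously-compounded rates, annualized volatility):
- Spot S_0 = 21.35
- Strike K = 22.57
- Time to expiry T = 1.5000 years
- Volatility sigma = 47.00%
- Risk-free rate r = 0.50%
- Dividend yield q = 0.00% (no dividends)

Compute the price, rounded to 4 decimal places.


d1 = (ln(S/K) + (r - q + 0.5*sigma^2) * T) / (sigma * sqrt(T)) = 0.20430681
d2 = d1 - sigma * sqrt(T) = -0.37132328
exp(-rT) = 0.99252805; exp(-qT) = 1.00000000
P = K * exp(-rT) * N(-d2) - S_0 * exp(-qT) * N(-d1)
N(-d1) = 0.41905687; N(-d2) = 0.64480162
P = 22.5700 * 0.99252805 * 0.64480162 - 21.3500 * 1.00000000 * 0.41905687 = 5.4976

Answer: Price = 5.4976


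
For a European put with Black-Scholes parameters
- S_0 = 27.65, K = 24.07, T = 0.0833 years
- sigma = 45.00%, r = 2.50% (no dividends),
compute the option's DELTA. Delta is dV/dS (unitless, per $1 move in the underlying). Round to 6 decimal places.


d1 = 1.1485879028; d2 = 1.0187100756
phi(d1) = 0.2062707571; exp(-qT) = 1.0000000000; exp(-rT) = 0.9979196669
N(-d1) = 0.1253629738
Delta = -exp(-qT) * N(-d1) = -1.0000000000 * 0.1253629738 = -0.125363

Answer: Delta = -0.125363


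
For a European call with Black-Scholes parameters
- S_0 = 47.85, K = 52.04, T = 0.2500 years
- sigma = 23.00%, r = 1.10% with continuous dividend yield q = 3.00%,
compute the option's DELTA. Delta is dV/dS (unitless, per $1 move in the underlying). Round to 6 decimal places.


Answer: Delta = 0.235921

Derivation:
d1 = -0.7137307456; d2 = -0.8287307456
phi(d1) = 0.3092379228; exp(-qT) = 0.9925280548; exp(-rT) = 0.9972537778
N(d1) = 0.2376968454
Delta = exp(-qT) * N(d1) = 0.9925280548 * 0.2376968454 = 0.235921


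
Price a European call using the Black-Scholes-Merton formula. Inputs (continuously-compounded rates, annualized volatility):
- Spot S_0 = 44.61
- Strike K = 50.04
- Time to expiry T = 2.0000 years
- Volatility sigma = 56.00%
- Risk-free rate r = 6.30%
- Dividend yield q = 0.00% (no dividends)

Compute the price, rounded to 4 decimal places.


Answer: Price = 13.9068

Derivation:
d1 = (ln(S/K) + (r - q + 0.5*sigma^2) * T) / (sigma * sqrt(T)) = 0.41004032
d2 = d1 - sigma * sqrt(T) = -0.38191928
exp(-rT) = 0.88161485; exp(-qT) = 1.00000000
C = S_0 * exp(-qT) * N(d1) - K * exp(-rT) * N(d2)
N(d1) = 0.65911181; N(d2) = 0.35126062
C = 44.6100 * 1.00000000 * 0.65911181 - 50.0400 * 0.88161485 * 0.35126062 = 13.9068


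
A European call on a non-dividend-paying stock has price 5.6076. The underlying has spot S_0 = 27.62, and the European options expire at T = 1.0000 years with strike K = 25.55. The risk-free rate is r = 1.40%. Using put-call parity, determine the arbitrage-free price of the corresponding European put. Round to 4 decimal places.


Put-call parity: C - P = S_0 * exp(-qT) - K * exp(-rT).
S_0 * exp(-qT) = 27.6200 * 1.00000000 = 27.62000000
K * exp(-rT) = 25.5500 * 0.98609754 = 25.19479226
P = C - S*exp(-qT) + K*exp(-rT)
P = 5.6076 - 27.62000000 + 25.19479226 = 3.1824

Answer: Put price = 3.1824


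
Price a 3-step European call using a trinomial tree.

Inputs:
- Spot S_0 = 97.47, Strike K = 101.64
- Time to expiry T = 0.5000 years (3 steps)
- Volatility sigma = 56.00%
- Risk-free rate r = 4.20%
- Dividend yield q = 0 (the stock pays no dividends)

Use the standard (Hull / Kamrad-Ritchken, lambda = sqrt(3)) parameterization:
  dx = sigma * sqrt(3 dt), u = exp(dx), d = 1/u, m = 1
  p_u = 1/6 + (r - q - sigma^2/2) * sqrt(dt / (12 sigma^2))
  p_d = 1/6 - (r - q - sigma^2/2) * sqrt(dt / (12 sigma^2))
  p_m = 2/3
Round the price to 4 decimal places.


Answer: Price = V(0,0) = 13.6607

Derivation:
dt = T/N = 0.166667; dx = sigma*sqrt(3*dt) = 0.395980
u = exp(dx) = 1.485839; d = 1/u = 0.673020
p_u = 0.142507, p_m = 0.666667, p_d = 0.190826
Discount per step: exp(-r*dt) = 0.993024
Stock lattice S(k, j) with j the centered position index:
  k=0: S(0,+0) = 97.4700
  k=1: S(1,-1) = 65.5993; S(1,+0) = 97.4700; S(1,+1) = 144.8248
  k=2: S(2,-2) = 44.1497; S(2,-1) = 65.5993; S(2,+0) = 97.4700; S(2,+1) = 144.8248; S(2,+2) = 215.1863
  k=3: S(3,-3) = 29.7136; S(3,-2) = 44.1497; S(3,-1) = 65.5993; S(3,+0) = 97.4700; S(3,+1) = 144.8248; S(3,+2) = 215.1863; S(3,+3) = 319.7323
Terminal payoffs V(N, j) = max(S_T - K, 0):
  V(3,-3) = 0.000000; V(3,-2) = 0.000000; V(3,-1) = 0.000000; V(3,+0) = 0.000000; V(3,+1) = 43.184757; V(3,+2) = 113.546315; V(3,+3) = 218.092283
Backward induction: V(k, j) = exp(-r*dt) * [p_u * V(k+1, j+1) + p_m * V(k+1, j) + p_d * V(k+1, j-1)]
  V(2,-2) = exp(-r*dt) * [p_u*0.000000 + p_m*0.000000 + p_d*0.000000] = 0.000000
  V(2,-1) = exp(-r*dt) * [p_u*0.000000 + p_m*0.000000 + p_d*0.000000] = 0.000000
  V(2,+0) = exp(-r*dt) * [p_u*43.184757 + p_m*0.000000 + p_d*0.000000] = 6.111210
  V(2,+1) = exp(-r*dt) * [p_u*113.546315 + p_m*43.184757 + p_d*0.000000] = 44.657306
  V(2,+2) = exp(-r*dt) * [p_u*218.092283 + p_m*113.546315 + p_d*43.184757] = 114.215726
  V(1,-1) = exp(-r*dt) * [p_u*6.111210 + p_m*0.000000 + p_d*0.000000] = 0.864816
  V(1,+0) = exp(-r*dt) * [p_u*44.657306 + p_m*6.111210 + p_d*0.000000] = 10.365315
  V(1,+1) = exp(-r*dt) * [p_u*114.215726 + p_m*44.657306 + p_d*6.111210] = 46.884931
  V(0,+0) = exp(-r*dt) * [p_u*46.884931 + p_m*10.365315 + p_d*0.864816] = 13.660719


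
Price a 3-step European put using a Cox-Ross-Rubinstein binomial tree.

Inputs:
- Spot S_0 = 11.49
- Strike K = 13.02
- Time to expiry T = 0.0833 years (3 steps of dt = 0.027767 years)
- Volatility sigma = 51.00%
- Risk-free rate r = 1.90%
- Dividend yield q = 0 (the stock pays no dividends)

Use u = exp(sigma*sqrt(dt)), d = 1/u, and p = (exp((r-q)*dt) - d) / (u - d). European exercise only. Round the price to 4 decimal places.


dt = T/N = 0.027767
u = exp(sigma*sqrt(dt)) = 1.088699; d = 1/u = 0.918528
p = (exp((r-q)*dt) - d) / (u - d) = 0.481868
Discount per step: exp(-r*dt) = 0.999473
Stock lattice S(k, i) with i counting down-moves:
  k=0: S(0,0) = 11.4900
  k=1: S(1,0) = 12.5091; S(1,1) = 10.5539
  k=2: S(2,0) = 13.6187; S(2,1) = 11.4900; S(2,2) = 9.6940
  k=3: S(3,0) = 14.8266; S(3,1) = 12.5091; S(3,2) = 10.5539; S(3,3) = 8.9042
Terminal payoffs V(N, i) = max(K - S_T, 0):
  V(3,0) = 0.000000; V(3,1) = 0.510854; V(3,2) = 2.466114; V(3,3) = 4.115755
Backward induction: V(k, i) = exp(-r*dt) * [p * V(k+1, i) + (1-p) * V(k+1, i+1)].
  V(2,0) = exp(-r*dt) * [p*0.000000 + (1-p)*0.510854] = 0.264550
  V(2,1) = exp(-r*dt) * [p*0.510854 + (1-p)*2.466114] = 1.523133
  V(2,2) = exp(-r*dt) * [p*2.466114 + (1-p)*4.115755] = 3.319095
  V(1,0) = exp(-r*dt) * [p*0.264550 + (1-p)*1.523133] = 0.916178
  V(1,1) = exp(-r*dt) * [p*1.523133 + (1-p)*3.319095] = 2.452384
  V(0,0) = exp(-r*dt) * [p*0.916178 + (1-p)*2.452384] = 1.711233

Answer: Price = V(0,0) = 1.7112


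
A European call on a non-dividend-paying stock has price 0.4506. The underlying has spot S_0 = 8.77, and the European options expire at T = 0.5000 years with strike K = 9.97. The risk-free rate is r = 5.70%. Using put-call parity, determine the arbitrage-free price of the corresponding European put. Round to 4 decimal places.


Put-call parity: C - P = S_0 * exp(-qT) - K * exp(-rT).
S_0 * exp(-qT) = 8.7700 * 1.00000000 = 8.77000000
K * exp(-rT) = 9.9700 * 0.97190229 = 9.68986587
P = C - S*exp(-qT) + K*exp(-rT)
P = 0.4506 - 8.77000000 + 9.68986587 = 1.3705

Answer: Put price = 1.3705


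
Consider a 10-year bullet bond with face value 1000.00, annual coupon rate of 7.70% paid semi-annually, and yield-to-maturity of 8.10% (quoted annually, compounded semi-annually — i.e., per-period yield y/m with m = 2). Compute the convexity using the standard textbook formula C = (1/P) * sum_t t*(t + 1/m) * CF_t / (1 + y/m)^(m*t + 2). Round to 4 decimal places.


Coupon per period c = face * coupon_rate / m = 38.500000
Periods per year m = 2; per-period yield y/m = 0.040500
Number of cashflows N = 20
Cashflows (t years, CF_t, discount factor 1/(1+y/m)^(m*t), PV):
  t = 0.5000: CF_t = 38.500000, DF = 0.961076, PV = 37.001442
  t = 1.0000: CF_t = 38.500000, DF = 0.923668, PV = 35.561213
  t = 1.5000: CF_t = 38.500000, DF = 0.887715, PV = 34.177042
  t = 2.0000: CF_t = 38.500000, DF = 0.853162, PV = 32.846749
  t = 2.5000: CF_t = 38.500000, DF = 0.819954, PV = 31.568235
  t = 3.0000: CF_t = 38.500000, DF = 0.788039, PV = 30.339486
  t = 3.5000: CF_t = 38.500000, DF = 0.757365, PV = 29.158564
  t = 4.0000: CF_t = 38.500000, DF = 0.727886, PV = 28.023608
  t = 4.5000: CF_t = 38.500000, DF = 0.699554, PV = 26.932829
  t = 5.0000: CF_t = 38.500000, DF = 0.672325, PV = 25.884506
  t = 5.5000: CF_t = 38.500000, DF = 0.646156, PV = 24.876988
  t = 6.0000: CF_t = 38.500000, DF = 0.621005, PV = 23.908686
  t = 6.5000: CF_t = 38.500000, DF = 0.596833, PV = 22.978074
  t = 7.0000: CF_t = 38.500000, DF = 0.573602, PV = 22.083685
  t = 7.5000: CF_t = 38.500000, DF = 0.551276, PV = 21.224109
  t = 8.0000: CF_t = 38.500000, DF = 0.529818, PV = 20.397990
  t = 8.5000: CF_t = 38.500000, DF = 0.509196, PV = 19.604027
  t = 9.0000: CF_t = 38.500000, DF = 0.489376, PV = 18.840968
  t = 9.5000: CF_t = 38.500000, DF = 0.470328, PV = 18.107610
  t = 10.0000: CF_t = 1038.500000, DF = 0.452021, PV = 469.423481
Price P = sum_t PV_t = 972.939293
Convexity numerator sum_t t*(t + 1/m) * CF_t / (1+y/m)^(m*t + 2):
  t = 0.5000: term = 17.088521
  t = 1.0000: term = 49.270123
  t = 1.5000: term = 94.704706
  t = 2.0000: term = 151.697431
  t = 2.5000: term = 218.689233
  t = 3.0000: term = 294.247887
  t = 3.5000: term = 377.059602
  t = 4.0000: term = 465.921111
  t = 4.5000: term = 559.732234
  t = 5.0000: term = 657.488875
  t = 5.5000: term = 758.276454
  t = 6.0000: term = 861.263719
  t = 6.5000: term = 965.696946
  t = 7.0000: term = 1070.894480
  t = 7.5000: term = 1176.241621
  t = 8.0000: term = 1281.185811
  t = 8.5000: term = 1385.232136
  t = 9.0000: term = 1487.939090
  t = 9.5000: term = 1588.914613
  t = 10.0000: term = 45527.095024
Convexity = (1/P) * sum = 58988.639617 / 972.939293 = 60.629312

Answer: Convexity = 60.6293


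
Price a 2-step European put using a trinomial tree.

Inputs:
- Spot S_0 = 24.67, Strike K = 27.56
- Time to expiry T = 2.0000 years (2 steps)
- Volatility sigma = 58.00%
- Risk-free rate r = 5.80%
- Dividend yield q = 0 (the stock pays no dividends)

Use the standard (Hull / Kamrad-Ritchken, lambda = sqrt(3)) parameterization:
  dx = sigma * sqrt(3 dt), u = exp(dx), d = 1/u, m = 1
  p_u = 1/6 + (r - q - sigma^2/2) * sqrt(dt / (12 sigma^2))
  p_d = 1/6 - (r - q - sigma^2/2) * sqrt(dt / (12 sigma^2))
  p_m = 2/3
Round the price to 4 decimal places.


Answer: Price = V(0,0) = 7.2033

Derivation:
dt = T/N = 1.000000; dx = sigma*sqrt(3*dt) = 1.004589
u = exp(dx) = 2.730786; d = 1/u = 0.366195
p_u = 0.111818, p_m = 0.666667, p_d = 0.221515
Discount per step: exp(-r*dt) = 0.943650
Stock lattice S(k, j) with j the centered position index:
  k=0: S(0,+0) = 24.6700
  k=1: S(1,-1) = 9.0340; S(1,+0) = 24.6700; S(1,+1) = 67.3685
  k=2: S(2,-2) = 3.3082; S(2,-1) = 9.0340; S(2,+0) = 24.6700; S(2,+1) = 67.3685; S(2,+2) = 183.9689
Terminal payoffs V(N, j) = max(K - S_T, 0):
  V(2,-2) = 24.251784; V(2,-1) = 18.525971; V(2,+0) = 2.890000; V(2,+1) = 0.000000; V(2,+2) = 0.000000
Backward induction: V(k, j) = exp(-r*dt) * [p_u * V(k+1, j+1) + p_m * V(k+1, j) + p_d * V(k+1, j-1)]
  V(1,-1) = exp(-r*dt) * [p_u*2.890000 + p_m*18.525971 + p_d*24.251784] = 17.029046
  V(1,+0) = exp(-r*dt) * [p_u*0.000000 + p_m*2.890000 + p_d*18.525971] = 5.690630
  V(1,+1) = exp(-r*dt) * [p_u*0.000000 + p_m*0.000000 + p_d*2.890000] = 0.604104
  V(0,+0) = exp(-r*dt) * [p_u*0.604104 + p_m*5.690630 + p_d*17.029046] = 7.203344


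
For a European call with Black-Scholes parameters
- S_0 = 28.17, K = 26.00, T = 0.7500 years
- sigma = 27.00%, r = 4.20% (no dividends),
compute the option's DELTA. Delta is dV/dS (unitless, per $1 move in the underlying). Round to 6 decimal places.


Answer: Delta = 0.723895

Derivation:
d1 = 0.5944507164; d2 = 0.3606238574
phi(d1) = 0.3343307989; exp(-qT) = 1.0000000000; exp(-rT) = 0.9689909565
N(d1) = 0.7238946521
Delta = exp(-qT) * N(d1) = 1.0000000000 * 0.7238946521 = 0.723895


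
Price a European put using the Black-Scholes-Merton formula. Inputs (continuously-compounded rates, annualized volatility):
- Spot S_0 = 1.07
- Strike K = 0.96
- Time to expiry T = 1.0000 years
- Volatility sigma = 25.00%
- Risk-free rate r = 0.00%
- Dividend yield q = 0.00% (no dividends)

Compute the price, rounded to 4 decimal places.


d1 = (ln(S/K) + (r - q + 0.5*sigma^2) * T) / (sigma * sqrt(T)) = 0.55892257
d2 = d1 - sigma * sqrt(T) = 0.30892257
exp(-rT) = 1.00000000; exp(-qT) = 1.00000000
P = K * exp(-rT) * N(-d2) - S_0 * exp(-qT) * N(-d1)
N(-d1) = 0.28810728; N(-d2) = 0.37869021
P = 0.9600 * 1.00000000 * 0.37869021 - 1.0700 * 1.00000000 * 0.28810728 = 0.0553

Answer: Price = 0.0553


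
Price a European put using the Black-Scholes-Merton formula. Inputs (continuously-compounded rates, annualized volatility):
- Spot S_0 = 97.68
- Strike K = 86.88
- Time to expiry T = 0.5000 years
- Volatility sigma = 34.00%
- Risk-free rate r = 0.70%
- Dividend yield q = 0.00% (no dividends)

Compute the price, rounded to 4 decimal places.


Answer: Price = 4.3440

Derivation:
d1 = (ln(S/K) + (r - q + 0.5*sigma^2) * T) / (sigma * sqrt(T)) = 0.62212491
d2 = d1 - sigma * sqrt(T) = 0.38170861
exp(-rT) = 0.99650612; exp(-qT) = 1.00000000
P = K * exp(-rT) * N(-d2) - S_0 * exp(-qT) * N(-d1)
N(-d1) = 0.26692987; N(-d2) = 0.35133876
P = 86.8800 * 0.99650612 * 0.35133876 - 97.6800 * 1.00000000 * 0.26692987 = 4.3440


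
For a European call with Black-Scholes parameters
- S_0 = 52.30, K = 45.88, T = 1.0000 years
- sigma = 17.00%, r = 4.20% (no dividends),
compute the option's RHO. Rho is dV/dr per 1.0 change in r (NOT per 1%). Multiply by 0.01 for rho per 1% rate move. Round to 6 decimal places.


d1 = 1.1024534048; d2 = 0.9324534048
phi(d1) = 0.2172643882; exp(-qT) = 1.0000000000; exp(-rT) = 0.9588697806
N(d2) = 0.8244488718
Rho = K*T*exp(-rT)*N(d2) = 45.8800 * 1.0000 * 0.9588697806 * 0.8244488718 = 36.269934

Answer: Rho = 36.269934


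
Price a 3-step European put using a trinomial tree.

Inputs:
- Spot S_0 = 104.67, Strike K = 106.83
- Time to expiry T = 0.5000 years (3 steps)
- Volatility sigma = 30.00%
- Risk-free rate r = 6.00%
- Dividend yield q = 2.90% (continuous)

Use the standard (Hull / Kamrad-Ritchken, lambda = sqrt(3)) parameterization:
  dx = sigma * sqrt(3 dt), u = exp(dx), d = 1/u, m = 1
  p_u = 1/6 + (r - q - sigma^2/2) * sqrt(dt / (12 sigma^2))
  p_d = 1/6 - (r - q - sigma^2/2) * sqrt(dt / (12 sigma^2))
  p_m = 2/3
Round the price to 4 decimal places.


dt = T/N = 0.166667; dx = sigma*sqrt(3*dt) = 0.212132
u = exp(dx) = 1.236311; d = 1/u = 0.808858
p_u = 0.161167, p_m = 0.666667, p_d = 0.172166
Discount per step: exp(-r*dt) = 0.990050
Stock lattice S(k, j) with j the centered position index:
  k=0: S(0,+0) = 104.6700
  k=1: S(1,-1) = 84.6632; S(1,+0) = 104.6700; S(1,+1) = 129.4047
  k=2: S(2,-2) = 68.4805; S(2,-1) = 84.6632; S(2,+0) = 104.6700; S(2,+1) = 129.4047; S(2,+2) = 159.9844
  k=3: S(3,-3) = 55.3910; S(3,-2) = 68.4805; S(3,-1) = 84.6632; S(3,+0) = 104.6700; S(3,+1) = 129.4047; S(3,+2) = 159.9844; S(3,+3) = 197.7906
Terminal payoffs V(N, j) = max(K - S_T, 0):
  V(3,-3) = 51.439038; V(3,-2) = 38.349538; V(3,-1) = 22.166844; V(3,+0) = 2.160000; V(3,+1) = 0.000000; V(3,+2) = 0.000000; V(3,+3) = 0.000000
Backward induction: V(k, j) = exp(-r*dt) * [p_u * V(k+1, j+1) + p_m * V(k+1, j) + p_d * V(k+1, j-1)]
  V(2,-2) = exp(-r*dt) * [p_u*22.166844 + p_m*38.349538 + p_d*51.439038] = 37.616938
  V(2,-1) = exp(-r*dt) * [p_u*2.160000 + p_m*22.166844 + p_d*38.349538] = 21.512316
  V(2,+0) = exp(-r*dt) * [p_u*0.000000 + p_m*2.160000 + p_d*22.166844] = 5.204084
  V(2,+1) = exp(-r*dt) * [p_u*0.000000 + p_m*0.000000 + p_d*2.160000] = 0.368179
  V(2,+2) = exp(-r*dt) * [p_u*0.000000 + p_m*0.000000 + p_d*0.000000] = 0.000000
  V(1,-1) = exp(-r*dt) * [p_u*5.204084 + p_m*21.512316 + p_d*37.616938] = 21.441155
  V(1,+0) = exp(-r*dt) * [p_u*0.368179 + p_m*5.204084 + p_d*21.512316] = 7.160461
  V(1,+1) = exp(-r*dt) * [p_u*0.000000 + p_m*0.368179 + p_d*5.204084] = 1.130064
  V(0,+0) = exp(-r*dt) * [p_u*1.130064 + p_m*7.160461 + p_d*21.441155] = 8.561175

Answer: Price = V(0,0) = 8.5612


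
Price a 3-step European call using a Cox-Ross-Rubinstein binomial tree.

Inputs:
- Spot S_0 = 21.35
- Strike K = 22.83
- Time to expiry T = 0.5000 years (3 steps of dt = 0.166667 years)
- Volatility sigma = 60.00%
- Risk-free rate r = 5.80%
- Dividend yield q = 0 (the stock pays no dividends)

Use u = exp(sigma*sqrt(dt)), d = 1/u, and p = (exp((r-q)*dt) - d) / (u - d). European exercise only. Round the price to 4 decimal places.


dt = T/N = 0.166667
u = exp(sigma*sqrt(dt)) = 1.277556; d = 1/u = 0.782744
p = (exp((r-q)*dt) - d) / (u - d) = 0.458698
Discount per step: exp(-r*dt) = 0.990380
Stock lattice S(k, i) with i counting down-moves:
  k=0: S(0,0) = 21.3500
  k=1: S(1,0) = 27.2758; S(1,1) = 16.7116
  k=2: S(2,0) = 34.8464; S(2,1) = 21.3500; S(2,2) = 13.0809
  k=3: S(3,0) = 44.5182; S(3,1) = 27.2758; S(3,2) = 16.7116; S(3,3) = 10.2390
Terminal payoffs V(N, i) = max(S_T - K, 0):
  V(3,0) = 21.688225; V(3,1) = 4.445823; V(3,2) = 0.000000; V(3,3) = 0.000000
Backward induction: V(k, i) = exp(-r*dt) * [p * V(k+1, i) + (1-p) * V(k+1, i+1)].
  V(2,0) = exp(-r*dt) * [p*21.688225 + (1-p)*4.445823] = 12.236022
  V(2,1) = exp(-r*dt) * [p*4.445823 + (1-p)*0.000000] = 2.019672
  V(2,2) = exp(-r*dt) * [p*0.000000 + (1-p)*0.000000] = 0.000000
  V(1,0) = exp(-r*dt) * [p*12.236022 + (1-p)*2.019672] = 6.641379
  V(1,1) = exp(-r*dt) * [p*2.019672 + (1-p)*0.000000] = 0.917507
  V(0,0) = exp(-r*dt) * [p*6.641379 + (1-p)*0.917507] = 3.508951

Answer: Price = V(0,0) = 3.5090


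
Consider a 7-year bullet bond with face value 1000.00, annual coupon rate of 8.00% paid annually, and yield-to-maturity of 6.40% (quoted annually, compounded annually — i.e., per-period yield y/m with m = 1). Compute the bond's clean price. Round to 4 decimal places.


Coupon per period c = face * coupon_rate / m = 80.000000
Periods per year m = 1; per-period yield y/m = 0.064000
Number of cashflows N = 7
Cashflows (t years, CF_t, discount factor 1/(1+y/m)^(m*t), PV):
  t = 1.0000: CF_t = 80.000000, DF = 0.939850, PV = 75.187970
  t = 2.0000: CF_t = 80.000000, DF = 0.883317, PV = 70.665385
  t = 3.0000: CF_t = 80.000000, DF = 0.830185, PV = 66.414836
  t = 4.0000: CF_t = 80.000000, DF = 0.780249, PV = 62.419958
  t = 5.0000: CF_t = 80.000000, DF = 0.733317, PV = 58.665374
  t = 6.0000: CF_t = 80.000000, DF = 0.689208, PV = 55.136630
  t = 7.0000: CF_t = 1080.000000, DF = 0.647752, PV = 699.571905
Price P = sum_t PV_t = 1088.062059

Answer: Price = 1088.0621


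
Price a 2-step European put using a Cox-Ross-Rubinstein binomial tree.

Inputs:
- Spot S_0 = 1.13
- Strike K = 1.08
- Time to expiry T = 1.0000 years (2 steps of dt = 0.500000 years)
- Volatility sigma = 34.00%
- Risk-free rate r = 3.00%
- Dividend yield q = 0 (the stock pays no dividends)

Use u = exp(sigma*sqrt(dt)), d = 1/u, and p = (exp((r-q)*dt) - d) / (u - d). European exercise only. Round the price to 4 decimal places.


dt = T/N = 0.500000
u = exp(sigma*sqrt(dt)) = 1.271778; d = 1/u = 0.786300
p = (exp((r-q)*dt) - d) / (u - d) = 0.471314
Discount per step: exp(-r*dt) = 0.985112
Stock lattice S(k, i) with i counting down-moves:
  k=0: S(0,0) = 1.1300
  k=1: S(1,0) = 1.4371; S(1,1) = 0.8885
  k=2: S(2,0) = 1.8277; S(2,1) = 1.1300; S(2,2) = 0.6986
Terminal payoffs V(N, i) = max(K - S_T, 0):
  V(2,0) = 0.000000; V(2,1) = 0.000000; V(2,2) = 0.381357
Backward induction: V(k, i) = exp(-r*dt) * [p * V(k+1, i) + (1-p) * V(k+1, i+1)].
  V(1,0) = exp(-r*dt) * [p*0.000000 + (1-p)*0.000000] = 0.000000
  V(1,1) = exp(-r*dt) * [p*0.000000 + (1-p)*0.381357] = 0.198616
  V(0,0) = exp(-r*dt) * [p*0.000000 + (1-p)*0.198616] = 0.103442

Answer: Price = V(0,0) = 0.1034


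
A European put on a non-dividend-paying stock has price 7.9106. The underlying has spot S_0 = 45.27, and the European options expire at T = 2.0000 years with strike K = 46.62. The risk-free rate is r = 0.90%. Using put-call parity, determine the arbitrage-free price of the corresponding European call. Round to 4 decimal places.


Answer: Call price = 7.3923

Derivation:
Put-call parity: C - P = S_0 * exp(-qT) - K * exp(-rT).
S_0 * exp(-qT) = 45.2700 * 1.00000000 = 45.27000000
K * exp(-rT) = 46.6200 * 0.98216103 = 45.78834733
C = P + S*exp(-qT) - K*exp(-rT)
C = 7.9106 + 45.27000000 - 45.78834733 = 7.3923


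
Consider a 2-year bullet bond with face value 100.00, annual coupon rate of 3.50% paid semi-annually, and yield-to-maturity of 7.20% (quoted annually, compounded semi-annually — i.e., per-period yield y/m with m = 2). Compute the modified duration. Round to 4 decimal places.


Answer: Modified duration = 1.8792

Derivation:
Coupon per period c = face * coupon_rate / m = 1.750000
Periods per year m = 2; per-period yield y/m = 0.036000
Number of cashflows N = 4
Cashflows (t years, CF_t, discount factor 1/(1+y/m)^(m*t), PV):
  t = 0.5000: CF_t = 1.750000, DF = 0.965251, PV = 1.689189
  t = 1.0000: CF_t = 1.750000, DF = 0.931709, PV = 1.630491
  t = 1.5000: CF_t = 1.750000, DF = 0.899333, PV = 1.573833
  t = 2.0000: CF_t = 101.750000, DF = 0.868082, PV = 88.327390
Price P = sum_t PV_t = 93.220904
First compute Macaulay numerator sum_t t * PV_t:
  t * PV_t at t = 0.5000: 0.844595
  t * PV_t at t = 1.0000: 1.630491
  t * PV_t at t = 1.5000: 2.360750
  t * PV_t at t = 2.0000: 176.654779
Macaulay duration D = 181.490616 / 93.220904 = 1.946888
Modified duration = D / (1 + y/m) = 1.946888 / (1 + 0.036000) = 1.879235


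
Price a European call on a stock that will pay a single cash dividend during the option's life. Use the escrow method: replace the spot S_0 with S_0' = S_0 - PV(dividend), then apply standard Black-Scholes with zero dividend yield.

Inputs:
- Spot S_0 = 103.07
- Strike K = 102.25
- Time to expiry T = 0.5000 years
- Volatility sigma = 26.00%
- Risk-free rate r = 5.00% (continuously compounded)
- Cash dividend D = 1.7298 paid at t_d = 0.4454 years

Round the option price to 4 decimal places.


Answer: Price = 8.2203

Derivation:
PV(D) = D * exp(-r * t_d) = 1.7298 * 0.97797615 = 1.69170314
S_0' = S_0 - PV(D) = 103.0700 - 1.69170314 = 101.37829686
d1 = (ln(S_0'/K) + (r + sigma^2/2)*T) / (sigma*sqrt(T)) = 0.18133611
d2 = d1 - sigma*sqrt(T) = -0.00251165
exp(-rT) = 0.97530991
N(d1) = 0.57194812; N(d2) = 0.49899800
C = S_0' * N(d1) - K * exp(-rT) * N(d2) = 101.37829686 * 0.57194812 - 102.2500 * 0.97530991 * 0.49899800 = 8.2203


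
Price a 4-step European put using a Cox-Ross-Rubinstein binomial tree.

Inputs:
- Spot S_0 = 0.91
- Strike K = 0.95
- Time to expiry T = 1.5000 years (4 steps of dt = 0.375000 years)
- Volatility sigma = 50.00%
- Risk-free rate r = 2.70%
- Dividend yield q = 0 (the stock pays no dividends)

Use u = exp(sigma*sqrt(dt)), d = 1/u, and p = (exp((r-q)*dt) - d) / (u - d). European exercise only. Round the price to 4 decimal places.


Answer: Price = V(0,0) = 0.2137

Derivation:
dt = T/N = 0.375000
u = exp(sigma*sqrt(dt)) = 1.358235; d = 1/u = 0.736250
p = (exp((r-q)*dt) - d) / (u - d) = 0.440407
Discount per step: exp(-r*dt) = 0.989926
Stock lattice S(k, i) with i counting down-moves:
  k=0: S(0,0) = 0.9100
  k=1: S(1,0) = 1.2360; S(1,1) = 0.6700
  k=2: S(2,0) = 1.6788; S(2,1) = 0.9100; S(2,2) = 0.4933
  k=3: S(3,0) = 2.2802; S(3,1) = 1.2360; S(3,2) = 0.6700; S(3,3) = 0.3632
  k=4: S(4,0) = 3.0970; S(4,1) = 1.6788; S(4,2) = 0.9100; S(4,3) = 0.4933; S(4,4) = 0.2674
Terminal payoffs V(N, i) = max(K - S_T, 0):
  V(4,0) = 0.000000; V(4,1) = 0.000000; V(4,2) = 0.040000; V(4,3) = 0.456722; V(4,4) = 0.682612
Backward induction: V(k, i) = exp(-r*dt) * [p * V(k+1, i) + (1-p) * V(k+1, i+1)].
  V(3,0) = exp(-r*dt) * [p*0.000000 + (1-p)*0.000000] = 0.000000
  V(3,1) = exp(-r*dt) * [p*0.000000 + (1-p)*0.040000] = 0.022158
  V(3,2) = exp(-r*dt) * [p*0.040000 + (1-p)*0.456722] = 0.270443
  V(3,3) = exp(-r*dt) * [p*0.456722 + (1-p)*0.682612] = 0.577254
  V(2,0) = exp(-r*dt) * [p*0.000000 + (1-p)*0.022158] = 0.012275
  V(2,1) = exp(-r*dt) * [p*0.022158 + (1-p)*0.270443] = 0.159474
  V(2,2) = exp(-r*dt) * [p*0.270443 + (1-p)*0.577254] = 0.437678
  V(1,0) = exp(-r*dt) * [p*0.012275 + (1-p)*0.159474] = 0.093693
  V(1,1) = exp(-r*dt) * [p*0.159474 + (1-p)*0.437678] = 0.311980
  V(0,0) = exp(-r*dt) * [p*0.093693 + (1-p)*0.311980] = 0.213670


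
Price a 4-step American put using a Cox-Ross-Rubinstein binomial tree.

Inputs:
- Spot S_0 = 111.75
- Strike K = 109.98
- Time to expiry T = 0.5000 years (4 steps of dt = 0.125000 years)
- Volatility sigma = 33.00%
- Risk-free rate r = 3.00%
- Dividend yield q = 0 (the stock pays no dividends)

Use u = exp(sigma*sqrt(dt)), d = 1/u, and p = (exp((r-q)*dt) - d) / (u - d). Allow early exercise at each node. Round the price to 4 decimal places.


Answer: Price = V(0,0) = 8.3983

Derivation:
dt = T/N = 0.125000
u = exp(sigma*sqrt(dt)) = 1.123751; d = 1/u = 0.889876
p = (exp((r-q)*dt) - d) / (u - d) = 0.486929
Discount per step: exp(-r*dt) = 0.996257
Stock lattice S(k, i) with i counting down-moves:
  k=0: S(0,0) = 111.7500
  k=1: S(1,0) = 125.5792; S(1,1) = 99.4437
  k=2: S(2,0) = 141.1198; S(2,1) = 111.7500; S(2,2) = 88.4926
  k=3: S(3,0) = 158.5836; S(3,1) = 125.5792; S(3,2) = 99.4437; S(3,3) = 78.7475
  k=4: S(4,0) = 178.2086; S(4,1) = 141.1198; S(4,2) = 111.7500; S(4,3) = 88.4926; S(4,4) = 70.0755
Terminal payoffs V(N, i) = max(K - S_T, 0):
  V(4,0) = 0.000000; V(4,1) = 0.000000; V(4,2) = 0.000000; V(4,3) = 21.487394; V(4,4) = 39.904463
Backward induction: V(k, i) = exp(-r*dt) * [p * V(k+1, i) + (1-p) * V(k+1, i+1)]; then take max(V_cont, immediate exercise) for American.
  V(3,0) = exp(-r*dt) * [p*0.000000 + (1-p)*0.000000] = 0.000000; exercise = 0.000000; V(3,0) = max -> 0.000000
  V(3,1) = exp(-r*dt) * [p*0.000000 + (1-p)*0.000000] = 0.000000; exercise = 0.000000; V(3,1) = max -> 0.000000
  V(3,2) = exp(-r*dt) * [p*0.000000 + (1-p)*21.487394] = 10.983290; exercise = 10.536304; V(3,2) = max -> 10.983290
  V(3,3) = exp(-r*dt) * [p*21.487394 + (1-p)*39.904463] = 30.820859; exercise = 31.232512; V(3,3) = max -> 31.232512
  V(2,0) = exp(-r*dt) * [p*0.000000 + (1-p)*0.000000] = 0.000000; exercise = 0.000000; V(2,0) = max -> 0.000000
  V(2,1) = exp(-r*dt) * [p*0.000000 + (1-p)*10.983290] = 5.614113; exercise = 0.000000; V(2,1) = max -> 5.614113
  V(2,2) = exp(-r*dt) * [p*10.983290 + (1-p)*31.232512] = 21.292578; exercise = 21.487394; V(2,2) = max -> 21.487394
  V(1,0) = exp(-r*dt) * [p*0.000000 + (1-p)*5.614113] = 2.869656; exercise = 0.000000; V(1,0) = max -> 2.869656
  V(1,1) = exp(-r*dt) * [p*5.614113 + (1-p)*21.487394] = 13.706734; exercise = 10.536304; V(1,1) = max -> 13.706734
  V(0,0) = exp(-r*dt) * [p*2.869656 + (1-p)*13.706734] = 8.398291; exercise = 0.000000; V(0,0) = max -> 8.398291


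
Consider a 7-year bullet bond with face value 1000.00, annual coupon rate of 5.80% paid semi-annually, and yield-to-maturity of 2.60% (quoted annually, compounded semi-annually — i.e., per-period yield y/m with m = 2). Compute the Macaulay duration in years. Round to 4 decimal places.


Coupon per period c = face * coupon_rate / m = 29.000000
Periods per year m = 2; per-period yield y/m = 0.013000
Number of cashflows N = 14
Cashflows (t years, CF_t, discount factor 1/(1+y/m)^(m*t), PV):
  t = 0.5000: CF_t = 29.000000, DF = 0.987167, PV = 28.627838
  t = 1.0000: CF_t = 29.000000, DF = 0.974498, PV = 28.260452
  t = 1.5000: CF_t = 29.000000, DF = 0.961992, PV = 27.897781
  t = 2.0000: CF_t = 29.000000, DF = 0.949647, PV = 27.539764
  t = 2.5000: CF_t = 29.000000, DF = 0.937460, PV = 27.186342
  t = 3.0000: CF_t = 29.000000, DF = 0.925429, PV = 26.837455
  t = 3.5000: CF_t = 29.000000, DF = 0.913553, PV = 26.493045
  t = 4.0000: CF_t = 29.000000, DF = 0.901829, PV = 26.153055
  t = 4.5000: CF_t = 29.000000, DF = 0.890256, PV = 25.817429
  t = 5.0000: CF_t = 29.000000, DF = 0.878831, PV = 25.486109
  t = 5.5000: CF_t = 29.000000, DF = 0.867553, PV = 25.159042
  t = 6.0000: CF_t = 29.000000, DF = 0.856420, PV = 24.836172
  t = 6.5000: CF_t = 29.000000, DF = 0.845429, PV = 24.517445
  t = 7.0000: CF_t = 1029.000000, DF = 0.834580, PV = 858.782409
Price P = sum_t PV_t = 1203.594338
Macaulay numerator sum_t t * PV_t:
  t * PV_t at t = 0.5000: 14.313919
  t * PV_t at t = 1.0000: 28.260452
  t * PV_t at t = 1.5000: 41.846672
  t * PV_t at t = 2.0000: 55.079528
  t * PV_t at t = 2.5000: 67.965854
  t * PV_t at t = 3.0000: 80.512364
  t * PV_t at t = 3.5000: 92.725658
  t * PV_t at t = 4.0000: 104.612222
  t * PV_t at t = 4.5000: 116.178430
  t * PV_t at t = 5.0000: 127.430547
  t * PV_t at t = 5.5000: 138.374731
  t * PV_t at t = 6.0000: 149.017030
  t * PV_t at t = 6.5000: 159.363392
  t * PV_t at t = 7.0000: 6011.476860
Macaulay duration D = (sum_t t * PV_t) / P = 7187.157660 / 1203.594338 = 5.971412

Answer: Macaulay duration = 5.9714 years


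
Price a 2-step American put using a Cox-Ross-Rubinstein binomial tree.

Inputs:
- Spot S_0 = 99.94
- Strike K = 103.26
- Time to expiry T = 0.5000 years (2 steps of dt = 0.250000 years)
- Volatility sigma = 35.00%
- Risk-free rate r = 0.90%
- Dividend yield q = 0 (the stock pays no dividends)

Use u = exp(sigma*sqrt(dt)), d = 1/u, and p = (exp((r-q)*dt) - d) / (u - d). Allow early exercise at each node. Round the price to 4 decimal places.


Answer: Price = V(0,0) = 11.2017

Derivation:
dt = T/N = 0.250000
u = exp(sigma*sqrt(dt)) = 1.191246; d = 1/u = 0.839457
p = (exp((r-q)*dt) - d) / (u - d) = 0.462764
Discount per step: exp(-r*dt) = 0.997753
Stock lattice S(k, i) with i counting down-moves:
  k=0: S(0,0) = 99.9400
  k=1: S(1,0) = 119.0531; S(1,1) = 83.8953
  k=2: S(2,0) = 141.8216; S(2,1) = 99.9400; S(2,2) = 70.4265
Terminal payoffs V(N, i) = max(K - S_T, 0):
  V(2,0) = 0.000000; V(2,1) = 3.320000; V(2,2) = 32.833472
Backward induction: V(k, i) = exp(-r*dt) * [p * V(k+1, i) + (1-p) * V(k+1, i+1)]; then take max(V_cont, immediate exercise) for American.
  V(1,0) = exp(-r*dt) * [p*0.000000 + (1-p)*3.320000] = 1.779614; exercise = 0.000000; V(1,0) = max -> 1.779614
  V(1,1) = exp(-r*dt) * [p*3.320000 + (1-p)*32.833472] = 19.132592; exercise = 19.364665; V(1,1) = max -> 19.364665
  V(0,0) = exp(-r*dt) * [p*1.779614 + (1-p)*19.364665] = 11.201697; exercise = 3.320000; V(0,0) = max -> 11.201697


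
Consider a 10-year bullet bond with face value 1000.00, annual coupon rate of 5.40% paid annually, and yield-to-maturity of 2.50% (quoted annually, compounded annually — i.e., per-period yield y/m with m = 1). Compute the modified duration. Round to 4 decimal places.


Answer: Modified duration = 8.0264

Derivation:
Coupon per period c = face * coupon_rate / m = 54.000000
Periods per year m = 1; per-period yield y/m = 0.025000
Number of cashflows N = 10
Cashflows (t years, CF_t, discount factor 1/(1+y/m)^(m*t), PV):
  t = 1.0000: CF_t = 54.000000, DF = 0.975610, PV = 52.682927
  t = 2.0000: CF_t = 54.000000, DF = 0.951814, PV = 51.397977
  t = 3.0000: CF_t = 54.000000, DF = 0.928599, PV = 50.144368
  t = 4.0000: CF_t = 54.000000, DF = 0.905951, PV = 48.921335
  t = 5.0000: CF_t = 54.000000, DF = 0.883854, PV = 47.728132
  t = 6.0000: CF_t = 54.000000, DF = 0.862297, PV = 46.564031
  t = 7.0000: CF_t = 54.000000, DF = 0.841265, PV = 45.428323
  t = 8.0000: CF_t = 54.000000, DF = 0.820747, PV = 44.320315
  t = 9.0000: CF_t = 54.000000, DF = 0.800728, PV = 43.239332
  t = 10.0000: CF_t = 1054.000000, DF = 0.781198, PV = 823.383115
Price P = sum_t PV_t = 1253.809854
First compute Macaulay numerator sum_t t * PV_t:
  t * PV_t at t = 1.0000: 52.682927
  t * PV_t at t = 2.0000: 102.795955
  t * PV_t at t = 3.0000: 150.433105
  t * PV_t at t = 4.0000: 195.685339
  t * PV_t at t = 5.0000: 238.640658
  t * PV_t at t = 6.0000: 279.384185
  t * PV_t at t = 7.0000: 317.998259
  t * PV_t at t = 8.0000: 354.562519
  t * PV_t at t = 9.0000: 389.153984
  t * PV_t at t = 10.0000: 8233.831154
Macaulay duration D = 10315.168083 / 1253.809854 = 8.227059
Modified duration = D / (1 + y/m) = 8.227059 / (1 + 0.025000) = 8.026399


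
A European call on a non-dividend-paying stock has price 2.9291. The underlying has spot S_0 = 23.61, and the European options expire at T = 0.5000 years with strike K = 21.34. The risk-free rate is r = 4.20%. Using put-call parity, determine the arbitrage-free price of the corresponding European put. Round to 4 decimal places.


Answer: Put price = 0.2156

Derivation:
Put-call parity: C - P = S_0 * exp(-qT) - K * exp(-rT).
S_0 * exp(-qT) = 23.6100 * 1.00000000 = 23.61000000
K * exp(-rT) = 21.3400 * 0.97921896 = 20.89653270
P = C - S*exp(-qT) + K*exp(-rT)
P = 2.9291 - 23.61000000 + 20.89653270 = 0.2156


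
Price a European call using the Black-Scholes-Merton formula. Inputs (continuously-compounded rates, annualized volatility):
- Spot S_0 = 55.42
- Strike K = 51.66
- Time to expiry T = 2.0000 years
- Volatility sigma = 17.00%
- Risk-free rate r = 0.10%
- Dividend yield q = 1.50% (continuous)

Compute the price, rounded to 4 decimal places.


Answer: Price = 6.2294

Derivation:
d1 = (ln(S/K) + (r - q + 0.5*sigma^2) * T) / (sigma * sqrt(T)) = 0.29597307
d2 = d1 - sigma * sqrt(T) = 0.05555676
exp(-rT) = 0.99800200; exp(-qT) = 0.97044553
C = S_0 * exp(-qT) * N(d1) - K * exp(-rT) * N(d2)
N(d1) = 0.61637468; N(d2) = 0.52215255
C = 55.4200 * 0.97044553 * 0.61637468 - 51.6600 * 0.99800200 * 0.52215255 = 6.2294


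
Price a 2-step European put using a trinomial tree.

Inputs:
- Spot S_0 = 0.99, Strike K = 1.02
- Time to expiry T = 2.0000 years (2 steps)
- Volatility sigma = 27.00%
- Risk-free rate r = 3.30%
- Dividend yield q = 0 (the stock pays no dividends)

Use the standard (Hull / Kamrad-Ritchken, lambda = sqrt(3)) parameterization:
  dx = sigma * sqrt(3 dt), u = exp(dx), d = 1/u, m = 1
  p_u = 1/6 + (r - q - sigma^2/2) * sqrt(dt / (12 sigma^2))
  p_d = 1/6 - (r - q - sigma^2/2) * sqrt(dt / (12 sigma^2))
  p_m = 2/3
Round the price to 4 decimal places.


Answer: Price = V(0,0) = 0.1162

Derivation:
dt = T/N = 1.000000; dx = sigma*sqrt(3*dt) = 0.467654
u = exp(dx) = 1.596245; d = 1/u = 0.626470
p_u = 0.162978, p_m = 0.666667, p_d = 0.170355
Discount per step: exp(-r*dt) = 0.967539
Stock lattice S(k, j) with j the centered position index:
  k=0: S(0,+0) = 0.9900
  k=1: S(1,-1) = 0.6202; S(1,+0) = 0.9900; S(1,+1) = 1.5803
  k=2: S(2,-2) = 0.3885; S(2,-1) = 0.6202; S(2,+0) = 0.9900; S(2,+1) = 1.5803; S(2,+2) = 2.5225
Terminal payoffs V(N, j) = max(K - S_T, 0):
  V(2,-2) = 0.631459; V(2,-1) = 0.399794; V(2,+0) = 0.030000; V(2,+1) = 0.000000; V(2,+2) = 0.000000
Backward induction: V(k, j) = exp(-r*dt) * [p_u * V(k+1, j+1) + p_m * V(k+1, j) + p_d * V(k+1, j-1)]
  V(1,-1) = exp(-r*dt) * [p_u*0.030000 + p_m*0.399794 + p_d*0.631459] = 0.366689
  V(1,+0) = exp(-r*dt) * [p_u*0.000000 + p_m*0.030000 + p_d*0.399794] = 0.085247
  V(1,+1) = exp(-r*dt) * [p_u*0.000000 + p_m*0.000000 + p_d*0.030000] = 0.004945
  V(0,+0) = exp(-r*dt) * [p_u*0.004945 + p_m*0.085247 + p_d*0.366689] = 0.116206


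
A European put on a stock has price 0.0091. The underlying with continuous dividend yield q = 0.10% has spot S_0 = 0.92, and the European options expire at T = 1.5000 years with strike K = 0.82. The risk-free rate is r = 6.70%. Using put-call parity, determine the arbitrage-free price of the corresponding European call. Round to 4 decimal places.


Answer: Call price = 0.1861

Derivation:
Put-call parity: C - P = S_0 * exp(-qT) - K * exp(-rT).
S_0 * exp(-qT) = 0.9200 * 0.99850112 = 0.91862103
K * exp(-rT) = 0.8200 * 0.90438511 = 0.74159579
C = P + S*exp(-qT) - K*exp(-rT)
C = 0.0091 + 0.91862103 - 0.74159579 = 0.1861


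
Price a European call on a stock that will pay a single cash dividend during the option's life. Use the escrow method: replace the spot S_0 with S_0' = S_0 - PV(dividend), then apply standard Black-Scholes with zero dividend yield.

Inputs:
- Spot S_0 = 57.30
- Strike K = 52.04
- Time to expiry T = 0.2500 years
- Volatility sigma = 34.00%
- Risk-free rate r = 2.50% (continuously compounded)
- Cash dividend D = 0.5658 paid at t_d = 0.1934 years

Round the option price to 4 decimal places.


PV(D) = D * exp(-r * t_d) = 0.5658 * 0.99517667 = 0.56307096
S_0' = S_0 - PV(D) = 57.3000 - 0.56307096 = 56.73692904
d1 = (ln(S_0'/K) + (r + sigma^2/2)*T) / (sigma*sqrt(T)) = 0.63007442
d2 = d1 - sigma*sqrt(T) = 0.46007442
exp(-rT) = 0.99376949
N(d1) = 0.73567705; N(d2) = 0.67726860
C = S_0' * N(d1) - K * exp(-rT) * N(d2) = 56.73692904 * 0.73567705 - 52.0400 * 0.99376949 * 0.67726860 = 6.7146

Answer: Price = 6.7146


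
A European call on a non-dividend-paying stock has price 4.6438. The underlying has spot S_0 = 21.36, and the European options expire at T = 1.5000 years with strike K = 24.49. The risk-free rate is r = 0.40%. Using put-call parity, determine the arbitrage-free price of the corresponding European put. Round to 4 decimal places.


Answer: Put price = 7.6273

Derivation:
Put-call parity: C - P = S_0 * exp(-qT) - K * exp(-rT).
S_0 * exp(-qT) = 21.3600 * 1.00000000 = 21.36000000
K * exp(-rT) = 24.4900 * 0.99401796 = 24.34349994
P = C - S*exp(-qT) + K*exp(-rT)
P = 4.6438 - 21.36000000 + 24.34349994 = 7.6273


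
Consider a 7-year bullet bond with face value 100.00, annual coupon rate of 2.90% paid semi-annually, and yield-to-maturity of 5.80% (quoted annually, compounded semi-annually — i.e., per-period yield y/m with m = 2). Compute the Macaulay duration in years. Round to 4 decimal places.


Answer: Macaulay duration = 6.3124 years

Derivation:
Coupon per period c = face * coupon_rate / m = 1.450000
Periods per year m = 2; per-period yield y/m = 0.029000
Number of cashflows N = 14
Cashflows (t years, CF_t, discount factor 1/(1+y/m)^(m*t), PV):
  t = 0.5000: CF_t = 1.450000, DF = 0.971817, PV = 1.409135
  t = 1.0000: CF_t = 1.450000, DF = 0.944429, PV = 1.369422
  t = 1.5000: CF_t = 1.450000, DF = 0.917812, PV = 1.330828
  t = 2.0000: CF_t = 1.450000, DF = 0.891946, PV = 1.293322
  t = 2.5000: CF_t = 1.450000, DF = 0.866808, PV = 1.256872
  t = 3.0000: CF_t = 1.450000, DF = 0.842379, PV = 1.221450
  t = 3.5000: CF_t = 1.450000, DF = 0.818639, PV = 1.187026
  t = 4.0000: CF_t = 1.450000, DF = 0.795567, PV = 1.153573
  t = 4.5000: CF_t = 1.450000, DF = 0.773146, PV = 1.121062
  t = 5.0000: CF_t = 1.450000, DF = 0.751357, PV = 1.089467
  t = 5.5000: CF_t = 1.450000, DF = 0.730182, PV = 1.058763
  t = 6.0000: CF_t = 1.450000, DF = 0.709603, PV = 1.028924
  t = 6.5000: CF_t = 1.450000, DF = 0.689605, PV = 0.999927
  t = 7.0000: CF_t = 101.450000, DF = 0.670170, PV = 67.988711
Price P = sum_t PV_t = 83.508482
Macaulay numerator sum_t t * PV_t:
  t * PV_t at t = 0.5000: 0.704568
  t * PV_t at t = 1.0000: 1.369422
  t * PV_t at t = 1.5000: 1.996242
  t * PV_t at t = 2.0000: 2.586643
  t * PV_t at t = 2.5000: 3.142181
  t * PV_t at t = 3.0000: 3.664351
  t * PV_t at t = 3.5000: 4.154592
  t * PV_t at t = 4.0000: 4.614291
  t * PV_t at t = 4.5000: 5.044779
  t * PV_t at t = 5.0000: 5.447337
  t * PV_t at t = 5.5000: 5.823198
  t * PV_t at t = 6.0000: 6.173547
  t * PV_t at t = 6.5000: 6.499523
  t * PV_t at t = 7.0000: 475.920974
Macaulay duration D = (sum_t t * PV_t) / P = 527.141647 / 83.508482 = 6.312432


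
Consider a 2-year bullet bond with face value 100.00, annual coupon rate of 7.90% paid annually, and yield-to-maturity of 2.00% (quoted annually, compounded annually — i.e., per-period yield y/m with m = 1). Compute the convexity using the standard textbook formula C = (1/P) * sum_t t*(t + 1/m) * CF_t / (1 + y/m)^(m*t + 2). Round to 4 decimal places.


Coupon per period c = face * coupon_rate / m = 7.900000
Periods per year m = 1; per-period yield y/m = 0.020000
Number of cashflows N = 2
Cashflows (t years, CF_t, discount factor 1/(1+y/m)^(m*t), PV):
  t = 1.0000: CF_t = 7.900000, DF = 0.980392, PV = 7.745098
  t = 2.0000: CF_t = 107.900000, DF = 0.961169, PV = 103.710111
Price P = sum_t PV_t = 111.455210
Convexity numerator sum_t t*(t + 1/m) * CF_t / (1+y/m)^(m*t + 2):
  t = 1.0000: term = 14.888693
  t = 2.0000: term = 598.097529
Convexity = (1/P) * sum = 612.986222 / 111.455210 = 5.499844

Answer: Convexity = 5.4998
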